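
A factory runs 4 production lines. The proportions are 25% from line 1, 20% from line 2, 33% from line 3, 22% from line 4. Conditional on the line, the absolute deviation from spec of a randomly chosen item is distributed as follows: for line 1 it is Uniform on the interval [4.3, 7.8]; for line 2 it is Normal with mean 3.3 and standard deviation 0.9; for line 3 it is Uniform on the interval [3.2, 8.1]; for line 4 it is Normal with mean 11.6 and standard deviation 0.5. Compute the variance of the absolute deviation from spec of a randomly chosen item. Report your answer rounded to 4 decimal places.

9.1838

Per component, 1: μ=6.05, E[X²]=37.6233; 2: μ=3.3, E[X²]=11.7; 3: μ=5.65, E[X²]=33.9233; 4: μ=11.6, E[X²]=134.81.
E[X] = 0.25·6.05 + 0.2·3.3 + 0.33·5.65 + 0.22·11.6 = 6.589.
E[X²] = 0.25·37.6233 + 0.2·11.7 + 0.33·33.9233 + 0.22·134.81 = 52.5987.
Var(X) = E[X²] − (E[X])² = 52.5987 − 43.4149 = 9.18381.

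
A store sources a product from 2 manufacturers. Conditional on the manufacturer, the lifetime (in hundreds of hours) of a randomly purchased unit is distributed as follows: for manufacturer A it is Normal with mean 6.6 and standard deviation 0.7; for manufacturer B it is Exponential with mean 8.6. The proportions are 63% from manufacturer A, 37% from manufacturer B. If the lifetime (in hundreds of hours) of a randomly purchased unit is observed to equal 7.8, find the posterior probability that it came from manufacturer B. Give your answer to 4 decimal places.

0.1737

Likelihoods f(7.8 | ·): A: 0.131119; B: 0.0469469.
Posterior ∝ prior × likelihood. Numerator for B: 0.37·0.0469469 = 0.0173703.
Normalizing constant: 0.63·0.131119 + 0.37·0.0469469 = 0.0999752.
P(B | observation) = 0.0173703 / 0.0999752 = 0.173746.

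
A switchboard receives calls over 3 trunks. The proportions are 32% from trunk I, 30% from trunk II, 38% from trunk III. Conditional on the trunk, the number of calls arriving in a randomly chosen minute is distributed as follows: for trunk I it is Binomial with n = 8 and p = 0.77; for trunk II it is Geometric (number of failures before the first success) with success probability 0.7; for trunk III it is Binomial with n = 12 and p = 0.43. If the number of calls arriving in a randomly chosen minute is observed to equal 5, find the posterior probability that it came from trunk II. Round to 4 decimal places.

0.0035

Likelihoods P(X=5 | ·): I: 0.184427; II: 0.001701; III: 0.22761.
Posterior ∝ prior × likelihood. Numerator for II: 0.3·0.001701 = 0.0005103.
Normalizing constant: 0.32·0.184427 + 0.3·0.001701 + 0.38·0.22761 = 0.146019.
P(II | observation) = 0.0005103 / 0.146019 = 0.00349475.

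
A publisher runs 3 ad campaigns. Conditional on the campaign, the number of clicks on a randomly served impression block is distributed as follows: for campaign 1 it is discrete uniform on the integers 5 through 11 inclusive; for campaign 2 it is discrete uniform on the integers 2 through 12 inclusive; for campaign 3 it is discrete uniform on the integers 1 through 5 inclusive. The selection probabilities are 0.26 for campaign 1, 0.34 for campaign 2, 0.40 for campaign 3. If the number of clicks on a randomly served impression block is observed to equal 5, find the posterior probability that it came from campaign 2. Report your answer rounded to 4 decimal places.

0.2088

Likelihoods P(X=5 | ·): 1: 0.142857; 2: 0.0909091; 3: 0.2.
Posterior ∝ prior × likelihood. Numerator for 2: 0.34·0.0909091 = 0.0309091.
Normalizing constant: 0.26·0.142857 + 0.34·0.0909091 + 0.4·0.2 = 0.148052.
P(2 | observation) = 0.0309091 / 0.148052 = 0.208772.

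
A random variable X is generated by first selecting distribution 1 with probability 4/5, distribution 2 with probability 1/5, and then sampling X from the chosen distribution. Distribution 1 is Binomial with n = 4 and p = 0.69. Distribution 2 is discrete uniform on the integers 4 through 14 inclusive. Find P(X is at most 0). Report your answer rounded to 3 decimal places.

Conditional on each component, P(X ≤ 0): 1: 0.00923521; 2: 0.
By total probability, P(X ≤ 0) = 0.8·0.00923521 + 0.2·0 = 0.00738817.

0.007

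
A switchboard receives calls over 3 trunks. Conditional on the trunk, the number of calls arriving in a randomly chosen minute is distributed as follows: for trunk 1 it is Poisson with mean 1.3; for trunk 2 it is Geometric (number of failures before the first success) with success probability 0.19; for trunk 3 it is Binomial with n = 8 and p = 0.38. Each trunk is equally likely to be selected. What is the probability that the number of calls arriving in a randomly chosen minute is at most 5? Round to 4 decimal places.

Conditional on each trunk, P(X ≤ 5): 1: 0.997769; 2: 0.71757; 3: 0.961483.
By total probability, P(X ≤ 5) = 0.333333·0.997769 + 0.333333·0.71757 + 0.333333·0.961483 = 0.892274.

0.8923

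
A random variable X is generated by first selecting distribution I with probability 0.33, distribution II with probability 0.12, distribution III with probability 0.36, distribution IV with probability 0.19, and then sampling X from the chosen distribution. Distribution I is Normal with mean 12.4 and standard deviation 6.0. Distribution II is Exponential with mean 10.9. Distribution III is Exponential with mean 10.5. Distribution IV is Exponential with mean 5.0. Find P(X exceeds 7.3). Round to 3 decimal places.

0.550

Conditional on each component, P(X > 7.3): I: 0.802337; II: 0.511849; III: 0.498956; IV: 0.232236.
By total probability, P(X > 7.3) = 0.33·0.802337 + 0.12·0.511849 + 0.36·0.498956 + 0.19·0.232236 = 0.549942.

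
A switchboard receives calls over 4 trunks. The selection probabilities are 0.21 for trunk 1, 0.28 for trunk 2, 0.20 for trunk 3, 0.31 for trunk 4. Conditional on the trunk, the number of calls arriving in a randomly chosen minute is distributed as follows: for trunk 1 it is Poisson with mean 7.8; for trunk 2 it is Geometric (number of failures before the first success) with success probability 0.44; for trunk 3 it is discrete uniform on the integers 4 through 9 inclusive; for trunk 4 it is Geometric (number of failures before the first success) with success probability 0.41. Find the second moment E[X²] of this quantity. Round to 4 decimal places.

26.4412

For each component E[X²] = Var + (mean)², giving 1: 68.64; 2: 4.5124; 3: 45.1667; 4: 5.58061.
Overall E[X²] = 0.21·68.64 + 0.28·4.5124 + 0.2·45.1667 + 0.31·5.58061 = 26.4412.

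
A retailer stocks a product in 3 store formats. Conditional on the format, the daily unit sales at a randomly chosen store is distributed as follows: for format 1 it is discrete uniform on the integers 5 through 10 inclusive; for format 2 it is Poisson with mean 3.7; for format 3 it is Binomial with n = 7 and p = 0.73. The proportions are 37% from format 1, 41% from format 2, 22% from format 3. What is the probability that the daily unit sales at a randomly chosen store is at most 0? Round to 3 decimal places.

Conditional on each format, P(X ≤ 0): 1: 0; 2: 0.0247235; 3: 0.000104604.
By total probability, P(X ≤ 0) = 0.37·0 + 0.41·0.0247235 + 0.22·0.000104604 = 0.0101597.

0.010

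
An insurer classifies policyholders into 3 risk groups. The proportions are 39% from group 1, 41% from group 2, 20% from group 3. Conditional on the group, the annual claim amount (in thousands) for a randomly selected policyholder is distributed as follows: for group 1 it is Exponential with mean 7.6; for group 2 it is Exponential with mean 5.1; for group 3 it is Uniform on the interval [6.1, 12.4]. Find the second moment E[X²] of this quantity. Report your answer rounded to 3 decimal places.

For each component E[X²] = Var + (mean)², giving 1: 115.52; 2: 52.02; 3: 88.87.
Overall E[X²] = 0.39·115.52 + 0.41·52.02 + 0.2·88.87 = 84.155.

84.155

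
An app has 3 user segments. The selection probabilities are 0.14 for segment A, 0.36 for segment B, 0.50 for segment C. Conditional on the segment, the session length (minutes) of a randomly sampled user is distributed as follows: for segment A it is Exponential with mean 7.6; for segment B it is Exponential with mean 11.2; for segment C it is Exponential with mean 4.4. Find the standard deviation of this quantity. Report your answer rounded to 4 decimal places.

Per component, A: μ=7.6, E[X²]=115.52; B: μ=11.2, E[X²]=250.88; C: μ=4.4, E[X²]=38.72.
E[X] = 0.14·7.6 + 0.36·11.2 + 0.5·4.4 = 7.296.
E[X²] = 0.14·115.52 + 0.36·250.88 + 0.5·38.72 = 125.85.
Var(X) = E[X²] − (E[X])² = 125.85 − 53.2316 = 72.618.
SD(X) = √72.618 = 8.52162.

8.5216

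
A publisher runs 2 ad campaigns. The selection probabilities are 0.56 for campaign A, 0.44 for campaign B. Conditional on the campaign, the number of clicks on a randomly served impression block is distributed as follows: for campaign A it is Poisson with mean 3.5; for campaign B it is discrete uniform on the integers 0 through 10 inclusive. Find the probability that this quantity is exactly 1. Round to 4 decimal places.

Conditional on each campaign, P(X = 1): A: 0.105691; B: 0.0909091.
By total probability, P(X = 1) = 0.56·0.105691 + 0.44·0.0909091 = 0.0991869.

0.0992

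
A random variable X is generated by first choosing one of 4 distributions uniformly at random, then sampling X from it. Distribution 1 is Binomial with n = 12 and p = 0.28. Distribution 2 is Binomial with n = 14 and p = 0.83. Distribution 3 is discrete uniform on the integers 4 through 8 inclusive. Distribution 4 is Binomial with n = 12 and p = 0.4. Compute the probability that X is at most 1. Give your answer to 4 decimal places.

Conditional on each component, P(X ≤ 1): 1: 0.109981; 2: 1.16775e-09; 3: 0; 4: 0.019591.
By total probability, P(X ≤ 1) = 0.25·0.109981 + 0.25·1.16775e-09 + 0.25·0 + 0.25·0.019591 = 0.032393.

0.0324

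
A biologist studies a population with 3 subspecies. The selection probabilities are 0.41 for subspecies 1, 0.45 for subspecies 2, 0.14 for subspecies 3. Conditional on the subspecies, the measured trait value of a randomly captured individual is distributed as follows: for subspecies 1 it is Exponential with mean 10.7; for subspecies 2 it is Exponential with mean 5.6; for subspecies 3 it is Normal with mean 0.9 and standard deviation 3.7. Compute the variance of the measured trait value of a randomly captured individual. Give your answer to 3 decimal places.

Per component, 1: μ=10.7, E[X²]=228.98; 2: μ=5.6, E[X²]=62.72; 3: μ=0.9, E[X²]=14.5.
E[X] = 0.41·10.7 + 0.45·5.6 + 0.14·0.9 = 7.033.
E[X²] = 0.41·228.98 + 0.45·62.72 + 0.14·14.5 = 124.136.
Var(X) = E[X²] − (E[X])² = 124.136 − 49.4631 = 74.6727.

74.673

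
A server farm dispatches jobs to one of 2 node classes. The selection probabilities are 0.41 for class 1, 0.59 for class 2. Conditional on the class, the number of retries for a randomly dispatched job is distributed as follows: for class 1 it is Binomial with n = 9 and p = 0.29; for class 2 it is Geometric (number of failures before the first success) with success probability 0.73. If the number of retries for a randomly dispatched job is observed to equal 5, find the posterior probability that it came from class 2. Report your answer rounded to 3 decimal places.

0.022

Likelihoods P(X=5 | ·): 1: 0.0656741; 2: 0.00104747.
Posterior ∝ prior × likelihood. Numerator for 2: 0.59·0.00104747 = 0.000618007.
Normalizing constant: 0.41·0.0656741 + 0.59·0.00104747 = 0.0275444.
P(2 | observation) = 0.000618007 / 0.0275444 = 0.0224368.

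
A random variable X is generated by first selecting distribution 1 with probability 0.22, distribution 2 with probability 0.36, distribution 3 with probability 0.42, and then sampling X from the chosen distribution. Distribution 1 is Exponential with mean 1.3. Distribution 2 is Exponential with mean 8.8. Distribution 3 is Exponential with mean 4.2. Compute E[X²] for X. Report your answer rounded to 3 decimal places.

71.318

For each component E[X²] = Var + (mean)², giving 1: 3.38; 2: 154.88; 3: 35.28.
Overall E[X²] = 0.22·3.38 + 0.36·154.88 + 0.42·35.28 = 71.318.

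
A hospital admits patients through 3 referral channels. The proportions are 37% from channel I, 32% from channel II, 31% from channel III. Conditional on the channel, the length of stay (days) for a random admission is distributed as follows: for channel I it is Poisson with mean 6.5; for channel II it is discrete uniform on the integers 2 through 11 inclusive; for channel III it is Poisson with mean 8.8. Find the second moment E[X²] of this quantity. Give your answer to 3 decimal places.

60.932

For each component E[X²] = Var + (mean)², giving I: 48.75; II: 50.5; III: 86.24.
Overall E[X²] = 0.37·48.75 + 0.32·50.5 + 0.31·86.24 = 60.9319.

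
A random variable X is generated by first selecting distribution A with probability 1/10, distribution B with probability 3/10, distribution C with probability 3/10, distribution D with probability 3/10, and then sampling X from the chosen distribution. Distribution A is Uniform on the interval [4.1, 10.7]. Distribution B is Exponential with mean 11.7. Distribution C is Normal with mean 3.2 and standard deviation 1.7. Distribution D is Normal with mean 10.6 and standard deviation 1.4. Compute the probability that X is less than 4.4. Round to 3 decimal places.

Conditional on each component, P(X < 4.4): A: 0.0454545; B: 0.313445; C: 0.759869; D: 4.74297e-06.
By total probability, P(X < 4.4) = 0.1·0.0454545 + 0.3·0.313445 + 0.3·0.759869 + 0.3·4.74297e-06 = 0.326541.

0.327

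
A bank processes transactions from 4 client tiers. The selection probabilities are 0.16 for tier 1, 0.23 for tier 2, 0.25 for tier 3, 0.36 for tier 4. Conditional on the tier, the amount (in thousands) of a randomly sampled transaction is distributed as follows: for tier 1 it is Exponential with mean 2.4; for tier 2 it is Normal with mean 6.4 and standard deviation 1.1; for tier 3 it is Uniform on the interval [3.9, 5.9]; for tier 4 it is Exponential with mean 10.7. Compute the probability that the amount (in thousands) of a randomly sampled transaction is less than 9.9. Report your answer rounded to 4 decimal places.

Conditional on each tier, P(X < 9.9): 1: 0.983837; 2: 0.999268; 3: 1; 4: 0.603561.
By total probability, P(X < 9.9) = 0.16·0.983837 + 0.23·0.999268 + 0.25·1 + 0.36·0.603561 = 0.854528.

0.8545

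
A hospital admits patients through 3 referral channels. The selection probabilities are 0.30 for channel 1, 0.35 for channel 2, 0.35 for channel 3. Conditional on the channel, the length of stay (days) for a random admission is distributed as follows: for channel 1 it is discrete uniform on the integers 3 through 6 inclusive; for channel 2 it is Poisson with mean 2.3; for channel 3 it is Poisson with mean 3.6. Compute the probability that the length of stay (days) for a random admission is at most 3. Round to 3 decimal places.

0.535

Conditional on each channel, P(X ≤ 3): 1: 0.25; 2: 0.799347; 3: 0.515216.
By total probability, P(X ≤ 3) = 0.3·0.25 + 0.35·0.799347 + 0.35·0.515216 = 0.535097.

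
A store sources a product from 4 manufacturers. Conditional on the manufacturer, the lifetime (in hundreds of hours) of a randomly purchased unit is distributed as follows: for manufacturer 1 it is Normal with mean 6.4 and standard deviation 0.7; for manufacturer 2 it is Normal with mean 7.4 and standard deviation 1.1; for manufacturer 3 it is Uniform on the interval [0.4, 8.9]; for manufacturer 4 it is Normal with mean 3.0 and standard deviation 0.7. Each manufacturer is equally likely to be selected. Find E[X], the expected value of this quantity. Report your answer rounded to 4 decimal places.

5.3625

Component means — 1: 6.4; 2: 7.4; 3: 4.65; 4: 3.
E[X] = 0.25·6.4 + 0.25·7.4 + 0.25·4.65 + 0.25·3 = 5.3625.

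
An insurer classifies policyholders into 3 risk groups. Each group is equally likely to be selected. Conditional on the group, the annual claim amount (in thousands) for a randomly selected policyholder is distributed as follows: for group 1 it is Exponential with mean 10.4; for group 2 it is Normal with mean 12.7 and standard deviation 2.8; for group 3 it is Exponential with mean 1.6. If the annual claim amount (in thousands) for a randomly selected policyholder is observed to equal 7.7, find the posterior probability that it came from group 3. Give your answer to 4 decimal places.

Likelihoods f(7.7 | ·): 1: 0.0458587; 2: 0.028928; 3: 0.0050797.
Posterior ∝ prior × likelihood. Numerator for 3: 0.333333·0.0050797 = 0.00169323.
Normalizing constant: 0.333333·0.0458587 + 0.333333·0.028928 + 0.333333·0.0050797 = 0.0266221.
P(3 | observation) = 0.00169323 / 0.0266221 = 0.0636024.

0.0636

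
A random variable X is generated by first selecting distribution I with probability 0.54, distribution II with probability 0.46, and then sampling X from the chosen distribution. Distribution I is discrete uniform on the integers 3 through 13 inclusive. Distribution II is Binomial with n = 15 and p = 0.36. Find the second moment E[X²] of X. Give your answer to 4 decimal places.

54.9634

For each component E[X²] = Var + (mean)², giving I: 74; II: 32.616.
Overall E[X²] = 0.54·74 + 0.46·32.616 = 54.9634.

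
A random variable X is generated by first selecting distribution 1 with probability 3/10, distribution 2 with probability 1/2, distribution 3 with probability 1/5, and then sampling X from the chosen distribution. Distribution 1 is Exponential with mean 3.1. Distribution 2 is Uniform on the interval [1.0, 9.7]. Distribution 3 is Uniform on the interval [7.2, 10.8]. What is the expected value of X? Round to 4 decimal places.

5.4050

Component means — 1: 3.1; 2: 5.35; 3: 9.
E[X] = 0.3·3.1 + 0.5·5.35 + 0.2·9 = 5.405.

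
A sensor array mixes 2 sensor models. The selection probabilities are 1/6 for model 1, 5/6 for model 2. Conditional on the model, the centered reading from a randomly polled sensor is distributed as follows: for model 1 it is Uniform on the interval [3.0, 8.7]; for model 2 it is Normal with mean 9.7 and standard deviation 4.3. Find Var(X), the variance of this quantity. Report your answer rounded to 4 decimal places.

Per component, 1: μ=5.85, E[X²]=36.93; 2: μ=9.7, E[X²]=112.58.
E[X] = 0.166667·5.85 + 0.833333·9.7 = 9.05833.
E[X²] = 0.166667·36.93 + 0.833333·112.58 = 99.9717.
Var(X) = E[X²] − (E[X])² = 99.9717 − 82.0534 = 17.9183.

17.9183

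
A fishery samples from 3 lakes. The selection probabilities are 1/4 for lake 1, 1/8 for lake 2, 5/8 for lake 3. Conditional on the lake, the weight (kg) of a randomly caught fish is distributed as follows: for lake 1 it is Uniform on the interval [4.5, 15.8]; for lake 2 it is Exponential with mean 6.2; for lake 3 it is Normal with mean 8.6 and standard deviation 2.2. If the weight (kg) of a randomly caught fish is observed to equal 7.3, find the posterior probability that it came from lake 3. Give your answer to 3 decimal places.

Likelihoods f(7.3 | ·): 1: 0.0884956; 2: 0.0496892; 3: 0.152288.
Posterior ∝ prior × likelihood. Numerator for 3: 0.625·0.152288 = 0.0951799.
Normalizing constant: 0.25·0.0884956 + 0.125·0.0496892 + 0.625·0.152288 = 0.123515.
P(3 | observation) = 0.0951799 / 0.123515 = 0.770594.

0.771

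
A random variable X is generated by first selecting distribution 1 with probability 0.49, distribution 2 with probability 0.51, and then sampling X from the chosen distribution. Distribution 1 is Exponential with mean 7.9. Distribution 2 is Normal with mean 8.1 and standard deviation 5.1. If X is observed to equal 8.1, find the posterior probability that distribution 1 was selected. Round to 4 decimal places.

0.3580

Likelihoods f(8.1 | ·): 1: 0.0454029; 2: 0.078224.
Posterior ∝ prior × likelihood. Numerator for 1: 0.49·0.0454029 = 0.0222474.
Normalizing constant: 0.49·0.0454029 + 0.51·0.078224 = 0.0621417.
P(1 | observation) = 0.0222474 / 0.0621417 = 0.358011.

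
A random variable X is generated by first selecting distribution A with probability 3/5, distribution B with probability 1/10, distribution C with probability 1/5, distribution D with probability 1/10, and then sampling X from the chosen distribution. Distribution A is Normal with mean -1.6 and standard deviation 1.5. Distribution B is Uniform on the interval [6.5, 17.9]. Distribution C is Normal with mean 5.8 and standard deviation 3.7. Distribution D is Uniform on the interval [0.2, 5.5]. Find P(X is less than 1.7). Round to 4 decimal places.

Conditional on each component, P(X < 1.7): A: 0.986097; B: 0; C: 0.133908; D: 0.283019.
By total probability, P(X < 1.7) = 0.6·0.986097 + 0.1·0 + 0.2·0.133908 + 0.1·0.283019 = 0.646741.

0.6467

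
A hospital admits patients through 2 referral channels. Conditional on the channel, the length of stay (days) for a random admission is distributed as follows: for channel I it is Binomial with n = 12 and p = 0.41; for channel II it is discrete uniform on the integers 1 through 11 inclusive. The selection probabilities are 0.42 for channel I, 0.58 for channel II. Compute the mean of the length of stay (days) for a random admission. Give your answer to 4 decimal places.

Component means — I: 4.92; II: 6.
E[X] = 0.42·4.92 + 0.58·6 = 5.5464.

5.5464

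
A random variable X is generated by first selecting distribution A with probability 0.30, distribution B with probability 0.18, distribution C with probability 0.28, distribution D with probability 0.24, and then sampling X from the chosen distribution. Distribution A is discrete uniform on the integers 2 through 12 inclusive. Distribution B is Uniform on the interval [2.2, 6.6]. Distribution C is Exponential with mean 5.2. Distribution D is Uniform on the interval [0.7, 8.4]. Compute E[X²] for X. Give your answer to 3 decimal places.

42.772

For each component E[X²] = Var + (mean)², giving A: 59; B: 20.9733; C: 54.08; D: 25.6433.
Overall E[X²] = 0.3·59 + 0.18·20.9733 + 0.28·54.08 + 0.24·25.6433 = 42.772.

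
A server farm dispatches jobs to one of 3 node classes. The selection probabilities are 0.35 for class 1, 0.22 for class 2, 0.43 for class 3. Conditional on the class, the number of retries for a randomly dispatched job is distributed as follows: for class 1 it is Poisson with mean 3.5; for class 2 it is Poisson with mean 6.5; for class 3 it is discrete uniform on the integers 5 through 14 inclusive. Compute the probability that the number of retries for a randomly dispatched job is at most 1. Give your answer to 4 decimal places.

Conditional on each class, P(X ≤ 1): 1: 0.135888; 2: 0.0112758; 3: 0.
By total probability, P(X ≤ 1) = 0.35·0.135888 + 0.22·0.0112758 + 0.43·0 = 0.0500416.

0.0500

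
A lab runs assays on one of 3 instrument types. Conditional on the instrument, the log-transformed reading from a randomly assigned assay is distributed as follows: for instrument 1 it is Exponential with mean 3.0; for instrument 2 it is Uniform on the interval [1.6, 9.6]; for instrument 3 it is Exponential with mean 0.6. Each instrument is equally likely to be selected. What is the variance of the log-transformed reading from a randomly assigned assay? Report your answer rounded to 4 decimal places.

Per component, 1: μ=3, E[X²]=18; 2: μ=5.6, E[X²]=36.6933; 3: μ=0.6, E[X²]=0.72.
E[X] = 0.333333·3 + 0.333333·5.6 + 0.333333·0.6 = 3.06667.
E[X²] = 0.333333·18 + 0.333333·36.6933 + 0.333333·0.72 = 18.4711.
Var(X) = E[X²] − (E[X])² = 18.4711 − 9.40444 = 9.06667.

9.0667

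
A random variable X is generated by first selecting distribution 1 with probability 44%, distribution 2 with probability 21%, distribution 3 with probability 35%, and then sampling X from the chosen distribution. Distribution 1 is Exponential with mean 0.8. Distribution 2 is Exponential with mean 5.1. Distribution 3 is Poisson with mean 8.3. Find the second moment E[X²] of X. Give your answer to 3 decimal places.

38.504

For each component E[X²] = Var + (mean)², giving 1: 1.28; 2: 52.02; 3: 77.19.
Overall E[X²] = 0.44·1.28 + 0.21·52.02 + 0.35·77.19 = 38.5039.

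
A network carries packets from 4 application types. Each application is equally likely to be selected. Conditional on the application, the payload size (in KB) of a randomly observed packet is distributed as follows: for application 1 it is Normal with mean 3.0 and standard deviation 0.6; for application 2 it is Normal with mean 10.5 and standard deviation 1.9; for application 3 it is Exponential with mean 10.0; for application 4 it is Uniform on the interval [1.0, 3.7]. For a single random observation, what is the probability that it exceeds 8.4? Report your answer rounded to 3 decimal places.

Conditional on each application, P(X > 8.4): 1: 0; 2: 0.865477; 3: 0.431711; 4: 0.
By total probability, P(X > 8.4) = 0.25·0 + 0.25·0.865477 + 0.25·0.431711 + 0.25·0 = 0.324297.

0.324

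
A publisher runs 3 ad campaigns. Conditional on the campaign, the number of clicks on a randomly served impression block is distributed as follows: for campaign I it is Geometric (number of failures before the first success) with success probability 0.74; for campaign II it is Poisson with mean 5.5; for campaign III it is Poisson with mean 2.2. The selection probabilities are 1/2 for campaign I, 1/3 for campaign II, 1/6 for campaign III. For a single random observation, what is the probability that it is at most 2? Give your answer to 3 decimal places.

0.624

Conditional on each campaign, P(X ≤ 2): I: 0.982424; II: 0.0883764; III: 0.622714.
By total probability, P(X ≤ 2) = 0.5·0.982424 + 0.333333·0.0883764 + 0.166667·0.622714 = 0.624456.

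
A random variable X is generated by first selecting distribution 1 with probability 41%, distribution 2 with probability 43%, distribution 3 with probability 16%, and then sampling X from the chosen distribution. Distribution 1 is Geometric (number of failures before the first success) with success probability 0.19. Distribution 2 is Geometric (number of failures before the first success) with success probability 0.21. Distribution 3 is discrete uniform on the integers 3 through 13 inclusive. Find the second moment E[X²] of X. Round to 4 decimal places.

42.2793

For each component E[X²] = Var + (mean)², giving 1: 40.6122; 2: 32.0658; 3: 74.
Overall E[X²] = 0.41·40.6122 + 0.43·32.0658 + 0.16·74 = 42.2793.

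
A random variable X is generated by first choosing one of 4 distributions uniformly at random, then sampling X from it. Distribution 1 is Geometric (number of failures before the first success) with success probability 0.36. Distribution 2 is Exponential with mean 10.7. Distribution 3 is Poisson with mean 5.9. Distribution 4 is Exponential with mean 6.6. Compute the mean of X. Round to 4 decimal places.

6.2444

Component means — 1: 1.77778; 2: 10.7; 3: 5.9; 4: 6.6.
E[X] = 0.25·1.77778 + 0.25·10.7 + 0.25·5.9 + 0.25·6.6 = 6.24444.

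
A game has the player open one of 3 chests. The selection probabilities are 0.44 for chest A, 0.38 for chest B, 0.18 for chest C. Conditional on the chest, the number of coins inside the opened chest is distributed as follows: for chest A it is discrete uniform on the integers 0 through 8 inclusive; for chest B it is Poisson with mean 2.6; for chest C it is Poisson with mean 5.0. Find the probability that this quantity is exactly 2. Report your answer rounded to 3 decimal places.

Conditional on each chest, P(X = 2): A: 0.111111; B: 0.251045; C: 0.0842243.
By total probability, P(X = 2) = 0.44·0.111111 + 0.38·0.251045 + 0.18·0.0842243 = 0.159446.

0.159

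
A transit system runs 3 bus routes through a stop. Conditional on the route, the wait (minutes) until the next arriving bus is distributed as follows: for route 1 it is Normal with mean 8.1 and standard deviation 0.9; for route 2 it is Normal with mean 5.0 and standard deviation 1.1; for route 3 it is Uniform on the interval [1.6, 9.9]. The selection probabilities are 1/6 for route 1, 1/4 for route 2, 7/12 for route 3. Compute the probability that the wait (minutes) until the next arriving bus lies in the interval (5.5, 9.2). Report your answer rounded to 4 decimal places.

0.4891

Conditional on each route, P(5.5 < X < 9.2): 1: 0.887255; 2: 0.324651; 3: 0.445783.
By total probability, P(5.5 < X < 9.2) = 0.166667·0.887255 + 0.25·0.324651 + 0.583333·0.445783 = 0.489079.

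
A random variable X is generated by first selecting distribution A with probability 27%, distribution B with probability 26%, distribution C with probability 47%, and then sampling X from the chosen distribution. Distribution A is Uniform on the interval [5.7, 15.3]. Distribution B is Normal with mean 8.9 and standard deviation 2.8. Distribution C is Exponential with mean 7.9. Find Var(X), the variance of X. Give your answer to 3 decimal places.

34.604

Per component, A: μ=10.5, E[X²]=117.93; B: μ=8.9, E[X²]=87.05; C: μ=7.9, E[X²]=124.82.
E[X] = 0.27·10.5 + 0.26·8.9 + 0.47·7.9 = 8.862.
E[X²] = 0.27·117.93 + 0.26·87.05 + 0.47·124.82 = 113.139.
Var(X) = E[X²] − (E[X])² = 113.139 − 78.535 = 34.6045.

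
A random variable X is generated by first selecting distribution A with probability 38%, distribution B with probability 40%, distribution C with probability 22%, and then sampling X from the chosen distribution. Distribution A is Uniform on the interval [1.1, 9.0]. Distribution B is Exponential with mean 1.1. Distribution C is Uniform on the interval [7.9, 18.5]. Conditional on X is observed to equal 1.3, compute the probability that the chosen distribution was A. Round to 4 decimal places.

0.3013

Likelihoods f(1.3 | ·): A: 0.126582; B: 0.278837; C: 0.
Posterior ∝ prior × likelihood. Numerator for A: 0.38·0.126582 = 0.0481013.
Normalizing constant: 0.38·0.126582 + 0.4·0.278837 + 0.22·0 = 0.159636.
P(A | observation) = 0.0481013 / 0.159636 = 0.301318.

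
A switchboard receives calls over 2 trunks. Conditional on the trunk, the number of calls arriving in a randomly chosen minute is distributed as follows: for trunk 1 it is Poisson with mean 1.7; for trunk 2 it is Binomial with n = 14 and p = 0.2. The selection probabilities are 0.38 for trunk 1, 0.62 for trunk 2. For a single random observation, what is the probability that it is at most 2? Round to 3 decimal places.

0.566

Conditional on each trunk, P(X ≤ 2): 1: 0.757223; 2: 0.448051.
By total probability, P(X ≤ 2) = 0.38·0.757223 + 0.62·0.448051 = 0.565536.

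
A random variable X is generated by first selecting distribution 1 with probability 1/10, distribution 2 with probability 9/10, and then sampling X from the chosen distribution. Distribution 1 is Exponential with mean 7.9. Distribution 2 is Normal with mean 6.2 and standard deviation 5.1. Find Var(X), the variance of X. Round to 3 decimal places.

29.910

Per component, 1: μ=7.9, E[X²]=124.82; 2: μ=6.2, E[X²]=64.45.
E[X] = 0.1·7.9 + 0.9·6.2 = 6.37.
E[X²] = 0.1·124.82 + 0.9·64.45 = 70.487.
Var(X) = E[X²] − (E[X])² = 70.487 − 40.5769 = 29.9101.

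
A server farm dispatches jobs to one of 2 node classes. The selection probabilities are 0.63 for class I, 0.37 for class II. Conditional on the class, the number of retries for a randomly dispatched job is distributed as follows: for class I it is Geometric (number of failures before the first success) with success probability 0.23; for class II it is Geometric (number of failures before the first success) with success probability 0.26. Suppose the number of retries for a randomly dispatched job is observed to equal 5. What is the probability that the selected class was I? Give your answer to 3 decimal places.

0.648

Likelihoods P(X=5 | ·): I: 0.062256; II: 0.0576942.
Posterior ∝ prior × likelihood. Numerator for I: 0.63·0.062256 = 0.0392213.
Normalizing constant: 0.63·0.062256 + 0.37·0.0576942 = 0.0605681.
P(I | observation) = 0.0392213 / 0.0605681 = 0.647557.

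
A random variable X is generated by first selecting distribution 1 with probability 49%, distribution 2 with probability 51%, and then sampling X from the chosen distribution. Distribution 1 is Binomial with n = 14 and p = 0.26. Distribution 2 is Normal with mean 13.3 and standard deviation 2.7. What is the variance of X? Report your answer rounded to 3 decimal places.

28.357

Per component, 1: μ=3.64, E[X²]=15.9432; 2: μ=13.3, E[X²]=184.18.
E[X] = 0.49·3.64 + 0.51·13.3 = 8.5666.
E[X²] = 0.49·15.9432 + 0.51·184.18 = 101.744.
Var(X) = E[X²] − (E[X])² = 101.744 − 73.3866 = 28.3573.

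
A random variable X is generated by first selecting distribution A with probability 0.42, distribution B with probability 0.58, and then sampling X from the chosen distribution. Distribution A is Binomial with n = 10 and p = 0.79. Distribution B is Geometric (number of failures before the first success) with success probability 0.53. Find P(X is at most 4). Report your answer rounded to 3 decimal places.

Conditional on each component, P(X ≤ 4): A: 0.00819353; B: 0.977065.
By total probability, P(X ≤ 4) = 0.42·0.00819353 + 0.58·0.977065 = 0.570139.

0.570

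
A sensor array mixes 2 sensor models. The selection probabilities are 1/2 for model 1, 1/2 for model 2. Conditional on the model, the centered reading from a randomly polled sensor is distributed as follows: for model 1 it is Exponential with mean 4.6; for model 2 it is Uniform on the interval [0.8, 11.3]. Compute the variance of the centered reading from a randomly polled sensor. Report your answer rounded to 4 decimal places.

Per component, 1: μ=4.6, E[X²]=42.32; 2: μ=6.05, E[X²]=45.79.
E[X] = 0.5·4.6 + 0.5·6.05 = 5.325.
E[X²] = 0.5·42.32 + 0.5·45.79 = 44.055.
Var(X) = E[X²] − (E[X])² = 44.055 − 28.3556 = 15.6994.

15.6994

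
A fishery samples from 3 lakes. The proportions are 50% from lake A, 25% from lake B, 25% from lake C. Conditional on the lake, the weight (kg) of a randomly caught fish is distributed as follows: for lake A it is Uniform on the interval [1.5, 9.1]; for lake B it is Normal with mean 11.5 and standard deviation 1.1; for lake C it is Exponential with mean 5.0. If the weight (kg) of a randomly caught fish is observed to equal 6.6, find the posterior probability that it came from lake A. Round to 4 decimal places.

0.8312

Likelihoods f(6.6 | ·): A: 0.131579; B: 1.78103e-05; C: 0.0534271.
Posterior ∝ prior × likelihood. Numerator for A: 0.5·0.131579 = 0.0657895.
Normalizing constant: 0.5·0.131579 + 0.25·1.78103e-05 + 0.25·0.0534271 = 0.0791507.
P(A | observation) = 0.0657895 / 0.0791507 = 0.831193.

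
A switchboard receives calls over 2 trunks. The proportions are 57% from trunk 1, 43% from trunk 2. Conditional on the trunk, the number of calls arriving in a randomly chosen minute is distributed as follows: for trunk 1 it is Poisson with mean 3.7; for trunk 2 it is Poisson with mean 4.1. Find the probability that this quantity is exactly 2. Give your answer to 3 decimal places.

0.156

Conditional on each trunk, P(X = 2): 1: 0.169233; 2: 0.139293.
By total probability, P(X = 2) = 0.57·0.169233 + 0.43·0.139293 = 0.156359.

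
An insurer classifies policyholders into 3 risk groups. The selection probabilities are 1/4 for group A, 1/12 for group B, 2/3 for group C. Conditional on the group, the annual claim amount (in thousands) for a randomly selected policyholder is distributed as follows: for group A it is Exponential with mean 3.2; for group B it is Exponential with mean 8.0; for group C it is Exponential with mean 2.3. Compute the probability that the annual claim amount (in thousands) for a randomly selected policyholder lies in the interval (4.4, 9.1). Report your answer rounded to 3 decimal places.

0.156

Conditional on each group, P(4.4 < X < 9.1): A: 0.194633; B: 0.25633; C: 0.128501.
By total probability, P(4.4 < X < 9.1) = 0.25·0.194633 + 0.0833333·0.25633 + 0.666667·0.128501 = 0.155686.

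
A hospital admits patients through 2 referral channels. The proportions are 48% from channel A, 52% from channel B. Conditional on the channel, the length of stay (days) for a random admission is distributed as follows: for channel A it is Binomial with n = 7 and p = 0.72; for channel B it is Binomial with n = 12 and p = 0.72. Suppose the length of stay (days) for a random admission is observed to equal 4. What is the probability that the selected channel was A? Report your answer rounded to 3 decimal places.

Likelihoods P(X=4 | ·): A: 0.206477; B: 0.00502573.
Posterior ∝ prior × likelihood. Numerator for A: 0.48·0.206477 = 0.0991091.
Normalizing constant: 0.48·0.206477 + 0.52·0.00502573 = 0.101722.
P(A | observation) = 0.0991091 / 0.101722 = 0.974309.

0.974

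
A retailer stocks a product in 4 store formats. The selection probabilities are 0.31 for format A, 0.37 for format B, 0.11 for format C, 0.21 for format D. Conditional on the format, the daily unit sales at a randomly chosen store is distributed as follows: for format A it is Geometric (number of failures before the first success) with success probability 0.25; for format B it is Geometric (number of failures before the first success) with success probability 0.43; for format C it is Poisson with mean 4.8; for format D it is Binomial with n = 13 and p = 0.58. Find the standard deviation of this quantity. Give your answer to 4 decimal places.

3.3901

Per component, A: μ=3, E[X²]=21; B: μ=1.32558, E[X²]=4.83991; C: μ=4.8, E[X²]=27.84; D: μ=7.54, E[X²]=60.0184.
E[X] = 0.31·3 + 0.37·1.32558 + 0.11·4.8 + 0.21·7.54 = 3.53187.
E[X²] = 0.31·21 + 0.37·4.83991 + 0.11·27.84 + 0.21·60.0184 = 23.967.
Var(X) = E[X²] − (E[X])² = 23.967 − 12.4741 = 11.493.
SD(X) = √11.493 = 3.39013.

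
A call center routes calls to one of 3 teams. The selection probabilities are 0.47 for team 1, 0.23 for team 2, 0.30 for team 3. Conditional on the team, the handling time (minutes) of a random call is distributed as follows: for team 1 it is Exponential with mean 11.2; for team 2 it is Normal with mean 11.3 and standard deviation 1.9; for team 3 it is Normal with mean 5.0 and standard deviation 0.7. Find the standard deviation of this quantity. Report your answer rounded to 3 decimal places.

8.252

Per component, 1: μ=11.2, E[X²]=250.88; 2: μ=11.3, E[X²]=131.3; 3: μ=5, E[X²]=25.49.
E[X] = 0.47·11.2 + 0.23·11.3 + 0.3·5 = 9.363.
E[X²] = 0.47·250.88 + 0.23·131.3 + 0.3·25.49 = 155.76.
Var(X) = E[X²] − (E[X])² = 155.76 − 87.6658 = 68.0938.
SD(X) = √68.0938 = 8.2519.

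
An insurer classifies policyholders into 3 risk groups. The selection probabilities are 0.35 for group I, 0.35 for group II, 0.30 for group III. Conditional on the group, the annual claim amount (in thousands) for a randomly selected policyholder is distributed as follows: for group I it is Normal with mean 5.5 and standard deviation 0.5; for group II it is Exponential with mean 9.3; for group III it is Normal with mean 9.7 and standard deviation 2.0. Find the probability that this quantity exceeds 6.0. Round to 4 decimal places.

Conditional on each group, P(X > 6.0): I: 0.158655; II: 0.524578; III: 0.967843.
By total probability, P(X > 6.0) = 0.35·0.158655 + 0.35·0.524578 + 0.3·0.967843 = 0.529485.

0.5295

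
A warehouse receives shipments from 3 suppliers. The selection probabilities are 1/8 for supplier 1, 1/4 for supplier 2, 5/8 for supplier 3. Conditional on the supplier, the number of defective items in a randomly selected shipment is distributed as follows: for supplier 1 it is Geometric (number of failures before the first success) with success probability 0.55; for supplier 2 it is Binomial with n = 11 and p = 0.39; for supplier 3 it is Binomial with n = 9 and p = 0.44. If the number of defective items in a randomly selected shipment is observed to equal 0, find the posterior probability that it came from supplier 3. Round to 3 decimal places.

Likelihoods P(X=0 | ·): 1: 0.55; 2: 0.00435139; 3: 0.00541617.
Posterior ∝ prior × likelihood. Numerator for 3: 0.625·0.00541617 = 0.00338511.
Normalizing constant: 0.125·0.55 + 0.25·0.00435139 + 0.625·0.00541617 = 0.073223.
P(3 | observation) = 0.00338511 / 0.073223 = 0.0462301.

0.046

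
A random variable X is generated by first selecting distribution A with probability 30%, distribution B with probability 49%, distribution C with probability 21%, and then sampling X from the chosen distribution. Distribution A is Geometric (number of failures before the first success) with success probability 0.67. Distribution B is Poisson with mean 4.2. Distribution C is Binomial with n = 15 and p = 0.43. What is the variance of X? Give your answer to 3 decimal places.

Per component, A: μ=0.492537, E[X²]=0.977723; B: μ=4.2, E[X²]=21.84; C: μ=6.45, E[X²]=45.279.
E[X] = 0.3·0.492537 + 0.49·4.2 + 0.21·6.45 = 3.56026.
E[X²] = 0.3·0.977723 + 0.49·21.84 + 0.21·45.279 = 20.5035.
Var(X) = E[X²] − (E[X])² = 20.5035 − 12.6755 = 7.82805.

7.828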